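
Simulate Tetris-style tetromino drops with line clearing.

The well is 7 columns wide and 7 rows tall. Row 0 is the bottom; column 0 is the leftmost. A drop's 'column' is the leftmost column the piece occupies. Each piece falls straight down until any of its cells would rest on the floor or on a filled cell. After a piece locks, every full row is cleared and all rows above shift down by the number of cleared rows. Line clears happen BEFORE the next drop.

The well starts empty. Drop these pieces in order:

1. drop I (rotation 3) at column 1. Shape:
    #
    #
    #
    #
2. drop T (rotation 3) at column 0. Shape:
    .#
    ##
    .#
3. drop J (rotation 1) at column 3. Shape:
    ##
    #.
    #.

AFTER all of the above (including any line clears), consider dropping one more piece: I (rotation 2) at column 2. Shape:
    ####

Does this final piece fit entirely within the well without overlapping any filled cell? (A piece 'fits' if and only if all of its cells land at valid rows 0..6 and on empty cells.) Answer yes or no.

Drop 1: I rot3 at col 1 lands with bottom-row=0; cleared 0 line(s) (total 0); column heights now [0 4 0 0 0 0 0], max=4
Drop 2: T rot3 at col 0 lands with bottom-row=4; cleared 0 line(s) (total 0); column heights now [6 7 0 0 0 0 0], max=7
Drop 3: J rot1 at col 3 lands with bottom-row=0; cleared 0 line(s) (total 0); column heights now [6 7 0 3 3 0 0], max=7
Test piece I rot2 at col 2 (width 4): heights before test = [6 7 0 3 3 0 0]; fits = True

Answer: yes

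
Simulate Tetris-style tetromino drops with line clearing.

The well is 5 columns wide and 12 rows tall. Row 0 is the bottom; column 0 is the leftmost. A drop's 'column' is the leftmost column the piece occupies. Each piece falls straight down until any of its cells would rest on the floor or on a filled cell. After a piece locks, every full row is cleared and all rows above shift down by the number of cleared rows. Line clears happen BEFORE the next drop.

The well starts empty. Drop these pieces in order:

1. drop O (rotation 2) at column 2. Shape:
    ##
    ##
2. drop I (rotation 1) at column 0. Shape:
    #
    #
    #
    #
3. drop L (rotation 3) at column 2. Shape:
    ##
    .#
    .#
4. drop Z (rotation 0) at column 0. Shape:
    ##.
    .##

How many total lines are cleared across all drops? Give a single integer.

Drop 1: O rot2 at col 2 lands with bottom-row=0; cleared 0 line(s) (total 0); column heights now [0 0 2 2 0], max=2
Drop 2: I rot1 at col 0 lands with bottom-row=0; cleared 0 line(s) (total 0); column heights now [4 0 2 2 0], max=4
Drop 3: L rot3 at col 2 lands with bottom-row=2; cleared 0 line(s) (total 0); column heights now [4 0 5 5 0], max=5
Drop 4: Z rot0 at col 0 lands with bottom-row=5; cleared 0 line(s) (total 0); column heights now [7 7 6 5 0], max=7

Answer: 0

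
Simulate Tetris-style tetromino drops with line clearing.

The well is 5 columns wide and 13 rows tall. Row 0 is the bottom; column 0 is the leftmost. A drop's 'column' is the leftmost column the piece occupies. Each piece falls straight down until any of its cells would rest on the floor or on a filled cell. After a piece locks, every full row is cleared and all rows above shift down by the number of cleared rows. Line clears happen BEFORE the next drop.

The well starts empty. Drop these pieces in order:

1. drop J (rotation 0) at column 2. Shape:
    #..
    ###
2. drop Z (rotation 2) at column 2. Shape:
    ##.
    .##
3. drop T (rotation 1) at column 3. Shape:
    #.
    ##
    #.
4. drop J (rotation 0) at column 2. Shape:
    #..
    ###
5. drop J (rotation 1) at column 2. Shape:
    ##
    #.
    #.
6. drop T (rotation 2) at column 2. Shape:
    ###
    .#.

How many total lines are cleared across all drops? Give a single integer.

Answer: 0

Derivation:
Drop 1: J rot0 at col 2 lands with bottom-row=0; cleared 0 line(s) (total 0); column heights now [0 0 2 1 1], max=2
Drop 2: Z rot2 at col 2 lands with bottom-row=1; cleared 0 line(s) (total 0); column heights now [0 0 3 3 2], max=3
Drop 3: T rot1 at col 3 lands with bottom-row=3; cleared 0 line(s) (total 0); column heights now [0 0 3 6 5], max=6
Drop 4: J rot0 at col 2 lands with bottom-row=6; cleared 0 line(s) (total 0); column heights now [0 0 8 7 7], max=8
Drop 5: J rot1 at col 2 lands with bottom-row=8; cleared 0 line(s) (total 0); column heights now [0 0 11 11 7], max=11
Drop 6: T rot2 at col 2 lands with bottom-row=11; cleared 0 line(s) (total 0); column heights now [0 0 13 13 13], max=13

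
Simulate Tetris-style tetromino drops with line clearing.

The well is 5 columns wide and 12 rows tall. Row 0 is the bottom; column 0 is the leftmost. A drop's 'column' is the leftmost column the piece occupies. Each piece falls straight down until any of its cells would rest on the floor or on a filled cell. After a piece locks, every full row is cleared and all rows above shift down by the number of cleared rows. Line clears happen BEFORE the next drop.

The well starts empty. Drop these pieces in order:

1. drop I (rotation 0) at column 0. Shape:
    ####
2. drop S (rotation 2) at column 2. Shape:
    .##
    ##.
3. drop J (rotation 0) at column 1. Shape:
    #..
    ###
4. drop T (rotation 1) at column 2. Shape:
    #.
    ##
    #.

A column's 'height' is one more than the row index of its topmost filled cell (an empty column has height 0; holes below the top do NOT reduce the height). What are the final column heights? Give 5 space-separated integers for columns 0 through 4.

Answer: 1 5 7 6 3

Derivation:
Drop 1: I rot0 at col 0 lands with bottom-row=0; cleared 0 line(s) (total 0); column heights now [1 1 1 1 0], max=1
Drop 2: S rot2 at col 2 lands with bottom-row=1; cleared 0 line(s) (total 0); column heights now [1 1 2 3 3], max=3
Drop 3: J rot0 at col 1 lands with bottom-row=3; cleared 0 line(s) (total 0); column heights now [1 5 4 4 3], max=5
Drop 4: T rot1 at col 2 lands with bottom-row=4; cleared 0 line(s) (total 0); column heights now [1 5 7 6 3], max=7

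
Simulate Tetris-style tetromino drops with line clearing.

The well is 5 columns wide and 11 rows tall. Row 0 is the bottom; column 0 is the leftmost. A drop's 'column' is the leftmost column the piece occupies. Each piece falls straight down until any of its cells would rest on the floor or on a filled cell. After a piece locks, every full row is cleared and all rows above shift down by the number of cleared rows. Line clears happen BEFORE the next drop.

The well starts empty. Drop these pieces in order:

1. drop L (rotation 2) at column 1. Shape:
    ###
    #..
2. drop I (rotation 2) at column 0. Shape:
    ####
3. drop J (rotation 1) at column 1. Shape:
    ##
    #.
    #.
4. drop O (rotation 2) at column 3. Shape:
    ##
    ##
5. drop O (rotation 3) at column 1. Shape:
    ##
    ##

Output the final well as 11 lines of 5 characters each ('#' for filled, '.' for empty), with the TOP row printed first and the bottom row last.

Drop 1: L rot2 at col 1 lands with bottom-row=0; cleared 0 line(s) (total 0); column heights now [0 2 2 2 0], max=2
Drop 2: I rot2 at col 0 lands with bottom-row=2; cleared 0 line(s) (total 0); column heights now [3 3 3 3 0], max=3
Drop 3: J rot1 at col 1 lands with bottom-row=3; cleared 0 line(s) (total 0); column heights now [3 6 6 3 0], max=6
Drop 4: O rot2 at col 3 lands with bottom-row=3; cleared 0 line(s) (total 0); column heights now [3 6 6 5 5], max=6
Drop 5: O rot3 at col 1 lands with bottom-row=6; cleared 0 line(s) (total 0); column heights now [3 8 8 5 5], max=8

Answer: .....
.....
.....
.##..
.##..
.##..
.#.##
.#.##
####.
.###.
.#...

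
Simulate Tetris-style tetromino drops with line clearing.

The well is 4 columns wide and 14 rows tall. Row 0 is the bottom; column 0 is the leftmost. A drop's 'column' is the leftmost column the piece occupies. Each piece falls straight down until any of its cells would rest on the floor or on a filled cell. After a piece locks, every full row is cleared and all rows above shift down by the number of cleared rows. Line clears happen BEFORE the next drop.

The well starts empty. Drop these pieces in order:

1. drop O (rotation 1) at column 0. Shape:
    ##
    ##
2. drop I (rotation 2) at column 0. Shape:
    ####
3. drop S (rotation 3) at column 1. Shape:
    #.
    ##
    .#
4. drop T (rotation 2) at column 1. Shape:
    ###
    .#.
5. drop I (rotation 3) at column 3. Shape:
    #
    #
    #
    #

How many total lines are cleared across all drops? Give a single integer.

Drop 1: O rot1 at col 0 lands with bottom-row=0; cleared 0 line(s) (total 0); column heights now [2 2 0 0], max=2
Drop 2: I rot2 at col 0 lands with bottom-row=2; cleared 1 line(s) (total 1); column heights now [2 2 0 0], max=2
Drop 3: S rot3 at col 1 lands with bottom-row=1; cleared 0 line(s) (total 1); column heights now [2 4 3 0], max=4
Drop 4: T rot2 at col 1 lands with bottom-row=3; cleared 0 line(s) (total 1); column heights now [2 5 5 5], max=5
Drop 5: I rot3 at col 3 lands with bottom-row=5; cleared 0 line(s) (total 1); column heights now [2 5 5 9], max=9

Answer: 1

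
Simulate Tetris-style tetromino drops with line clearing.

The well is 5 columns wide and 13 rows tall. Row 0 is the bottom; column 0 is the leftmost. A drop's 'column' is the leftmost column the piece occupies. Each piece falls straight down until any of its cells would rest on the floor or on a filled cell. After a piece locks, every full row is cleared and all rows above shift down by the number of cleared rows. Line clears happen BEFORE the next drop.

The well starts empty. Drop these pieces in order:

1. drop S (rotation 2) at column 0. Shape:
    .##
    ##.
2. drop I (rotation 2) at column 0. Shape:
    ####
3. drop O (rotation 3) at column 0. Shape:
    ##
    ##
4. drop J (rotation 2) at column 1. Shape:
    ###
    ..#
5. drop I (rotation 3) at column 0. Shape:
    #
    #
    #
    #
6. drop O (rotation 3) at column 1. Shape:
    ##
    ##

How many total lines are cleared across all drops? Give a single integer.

Answer: 0

Derivation:
Drop 1: S rot2 at col 0 lands with bottom-row=0; cleared 0 line(s) (total 0); column heights now [1 2 2 0 0], max=2
Drop 2: I rot2 at col 0 lands with bottom-row=2; cleared 0 line(s) (total 0); column heights now [3 3 3 3 0], max=3
Drop 3: O rot3 at col 0 lands with bottom-row=3; cleared 0 line(s) (total 0); column heights now [5 5 3 3 0], max=5
Drop 4: J rot2 at col 1 lands with bottom-row=4; cleared 0 line(s) (total 0); column heights now [5 6 6 6 0], max=6
Drop 5: I rot3 at col 0 lands with bottom-row=5; cleared 0 line(s) (total 0); column heights now [9 6 6 6 0], max=9
Drop 6: O rot3 at col 1 lands with bottom-row=6; cleared 0 line(s) (total 0); column heights now [9 8 8 6 0], max=9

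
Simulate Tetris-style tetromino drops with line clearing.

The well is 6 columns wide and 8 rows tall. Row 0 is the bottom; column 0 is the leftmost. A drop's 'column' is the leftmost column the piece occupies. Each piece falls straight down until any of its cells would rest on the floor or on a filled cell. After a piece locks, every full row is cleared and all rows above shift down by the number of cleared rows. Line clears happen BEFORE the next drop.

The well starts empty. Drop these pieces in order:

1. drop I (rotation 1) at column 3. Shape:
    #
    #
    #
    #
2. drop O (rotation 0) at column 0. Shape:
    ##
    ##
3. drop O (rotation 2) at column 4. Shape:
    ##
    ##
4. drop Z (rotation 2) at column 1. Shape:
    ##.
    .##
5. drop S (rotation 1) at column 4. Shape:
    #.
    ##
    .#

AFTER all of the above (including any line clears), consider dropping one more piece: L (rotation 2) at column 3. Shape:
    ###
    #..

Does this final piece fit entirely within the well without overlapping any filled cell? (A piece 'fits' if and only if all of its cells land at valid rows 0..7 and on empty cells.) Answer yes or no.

Answer: yes

Derivation:
Drop 1: I rot1 at col 3 lands with bottom-row=0; cleared 0 line(s) (total 0); column heights now [0 0 0 4 0 0], max=4
Drop 2: O rot0 at col 0 lands with bottom-row=0; cleared 0 line(s) (total 0); column heights now [2 2 0 4 0 0], max=4
Drop 3: O rot2 at col 4 lands with bottom-row=0; cleared 0 line(s) (total 0); column heights now [2 2 0 4 2 2], max=4
Drop 4: Z rot2 at col 1 lands with bottom-row=4; cleared 0 line(s) (total 0); column heights now [2 6 6 5 2 2], max=6
Drop 5: S rot1 at col 4 lands with bottom-row=2; cleared 0 line(s) (total 0); column heights now [2 6 6 5 5 4], max=6
Test piece L rot2 at col 3 (width 3): heights before test = [2 6 6 5 5 4]; fits = True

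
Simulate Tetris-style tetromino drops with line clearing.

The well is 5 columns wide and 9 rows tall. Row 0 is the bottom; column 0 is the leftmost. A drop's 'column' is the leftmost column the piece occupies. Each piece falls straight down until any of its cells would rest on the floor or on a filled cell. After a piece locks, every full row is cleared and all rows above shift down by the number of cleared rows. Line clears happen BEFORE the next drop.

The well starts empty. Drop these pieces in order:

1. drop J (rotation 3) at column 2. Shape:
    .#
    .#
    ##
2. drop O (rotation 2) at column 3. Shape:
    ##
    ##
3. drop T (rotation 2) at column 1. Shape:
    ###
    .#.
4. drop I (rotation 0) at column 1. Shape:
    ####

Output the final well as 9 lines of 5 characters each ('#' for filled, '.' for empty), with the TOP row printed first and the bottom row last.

Drop 1: J rot3 at col 2 lands with bottom-row=0; cleared 0 line(s) (total 0); column heights now [0 0 1 3 0], max=3
Drop 2: O rot2 at col 3 lands with bottom-row=3; cleared 0 line(s) (total 0); column heights now [0 0 1 5 5], max=5
Drop 3: T rot2 at col 1 lands with bottom-row=4; cleared 0 line(s) (total 0); column heights now [0 6 6 6 5], max=6
Drop 4: I rot0 at col 1 lands with bottom-row=6; cleared 0 line(s) (total 0); column heights now [0 7 7 7 7], max=7

Answer: .....
.....
.####
.###.
..###
...##
...#.
...#.
..##.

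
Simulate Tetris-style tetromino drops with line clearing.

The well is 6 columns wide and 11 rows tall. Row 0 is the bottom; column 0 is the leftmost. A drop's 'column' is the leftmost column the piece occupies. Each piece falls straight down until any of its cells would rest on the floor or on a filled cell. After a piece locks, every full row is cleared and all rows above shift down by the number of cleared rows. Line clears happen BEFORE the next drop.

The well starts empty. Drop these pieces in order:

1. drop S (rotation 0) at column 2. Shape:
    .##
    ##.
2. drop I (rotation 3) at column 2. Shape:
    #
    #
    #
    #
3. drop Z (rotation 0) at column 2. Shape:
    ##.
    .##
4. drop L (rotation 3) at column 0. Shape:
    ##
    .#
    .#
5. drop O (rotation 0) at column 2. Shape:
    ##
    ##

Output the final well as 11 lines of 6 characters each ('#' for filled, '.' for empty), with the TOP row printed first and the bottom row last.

Answer: ......
......
......
..##..
..##..
..##..
..###.
..#...
###...
.####.
.###..

Derivation:
Drop 1: S rot0 at col 2 lands with bottom-row=0; cleared 0 line(s) (total 0); column heights now [0 0 1 2 2 0], max=2
Drop 2: I rot3 at col 2 lands with bottom-row=1; cleared 0 line(s) (total 0); column heights now [0 0 5 2 2 0], max=5
Drop 3: Z rot0 at col 2 lands with bottom-row=4; cleared 0 line(s) (total 0); column heights now [0 0 6 6 5 0], max=6
Drop 4: L rot3 at col 0 lands with bottom-row=0; cleared 0 line(s) (total 0); column heights now [3 3 6 6 5 0], max=6
Drop 5: O rot0 at col 2 lands with bottom-row=6; cleared 0 line(s) (total 0); column heights now [3 3 8 8 5 0], max=8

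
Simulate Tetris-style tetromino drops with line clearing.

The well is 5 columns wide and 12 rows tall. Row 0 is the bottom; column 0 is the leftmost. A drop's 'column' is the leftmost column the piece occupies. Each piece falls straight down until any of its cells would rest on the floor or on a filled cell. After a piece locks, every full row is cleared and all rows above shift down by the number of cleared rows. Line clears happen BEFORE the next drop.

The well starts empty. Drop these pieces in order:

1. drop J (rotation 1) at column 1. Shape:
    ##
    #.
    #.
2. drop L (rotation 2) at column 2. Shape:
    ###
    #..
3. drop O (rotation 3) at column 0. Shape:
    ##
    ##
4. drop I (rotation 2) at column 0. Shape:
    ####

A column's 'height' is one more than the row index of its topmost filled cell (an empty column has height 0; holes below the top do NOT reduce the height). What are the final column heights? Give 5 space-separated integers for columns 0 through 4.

Drop 1: J rot1 at col 1 lands with bottom-row=0; cleared 0 line(s) (total 0); column heights now [0 3 3 0 0], max=3
Drop 2: L rot2 at col 2 lands with bottom-row=3; cleared 0 line(s) (total 0); column heights now [0 3 5 5 5], max=5
Drop 3: O rot3 at col 0 lands with bottom-row=3; cleared 1 line(s) (total 1); column heights now [4 4 4 0 0], max=4
Drop 4: I rot2 at col 0 lands with bottom-row=4; cleared 0 line(s) (total 1); column heights now [5 5 5 5 0], max=5

Answer: 5 5 5 5 0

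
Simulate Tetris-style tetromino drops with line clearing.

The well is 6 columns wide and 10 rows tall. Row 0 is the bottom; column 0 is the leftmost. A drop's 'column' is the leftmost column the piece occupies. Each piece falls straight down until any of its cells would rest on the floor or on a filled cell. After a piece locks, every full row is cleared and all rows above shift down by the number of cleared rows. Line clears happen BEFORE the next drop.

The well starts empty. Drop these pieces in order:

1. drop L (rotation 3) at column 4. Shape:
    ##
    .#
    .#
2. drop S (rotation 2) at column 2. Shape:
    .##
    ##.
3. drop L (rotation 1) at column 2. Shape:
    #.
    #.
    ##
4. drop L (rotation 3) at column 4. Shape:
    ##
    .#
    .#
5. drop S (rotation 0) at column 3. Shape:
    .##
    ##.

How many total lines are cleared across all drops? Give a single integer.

Drop 1: L rot3 at col 4 lands with bottom-row=0; cleared 0 line(s) (total 0); column heights now [0 0 0 0 3 3], max=3
Drop 2: S rot2 at col 2 lands with bottom-row=2; cleared 0 line(s) (total 0); column heights now [0 0 3 4 4 3], max=4
Drop 3: L rot1 at col 2 lands with bottom-row=4; cleared 0 line(s) (total 0); column heights now [0 0 7 5 4 3], max=7
Drop 4: L rot3 at col 4 lands with bottom-row=3; cleared 0 line(s) (total 0); column heights now [0 0 7 5 6 6], max=7
Drop 5: S rot0 at col 3 lands with bottom-row=6; cleared 0 line(s) (total 0); column heights now [0 0 7 7 8 8], max=8

Answer: 0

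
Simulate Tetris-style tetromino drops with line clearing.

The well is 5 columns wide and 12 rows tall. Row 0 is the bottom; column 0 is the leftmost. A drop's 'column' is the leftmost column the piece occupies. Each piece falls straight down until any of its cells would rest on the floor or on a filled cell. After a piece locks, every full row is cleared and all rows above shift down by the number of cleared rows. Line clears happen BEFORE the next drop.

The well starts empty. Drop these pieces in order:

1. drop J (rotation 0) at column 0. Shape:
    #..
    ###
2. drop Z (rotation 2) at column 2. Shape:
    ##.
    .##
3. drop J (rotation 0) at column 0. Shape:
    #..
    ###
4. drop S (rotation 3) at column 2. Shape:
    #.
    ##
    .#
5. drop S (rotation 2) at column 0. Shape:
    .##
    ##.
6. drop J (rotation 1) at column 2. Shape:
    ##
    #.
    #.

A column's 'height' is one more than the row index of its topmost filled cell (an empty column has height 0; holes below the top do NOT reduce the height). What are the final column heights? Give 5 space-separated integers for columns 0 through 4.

Drop 1: J rot0 at col 0 lands with bottom-row=0; cleared 0 line(s) (total 0); column heights now [2 1 1 0 0], max=2
Drop 2: Z rot2 at col 2 lands with bottom-row=0; cleared 1 line(s) (total 1); column heights now [1 0 1 1 0], max=1
Drop 3: J rot0 at col 0 lands with bottom-row=1; cleared 0 line(s) (total 1); column heights now [3 2 2 1 0], max=3
Drop 4: S rot3 at col 2 lands with bottom-row=1; cleared 0 line(s) (total 1); column heights now [3 2 4 3 0], max=4
Drop 5: S rot2 at col 0 lands with bottom-row=3; cleared 0 line(s) (total 1); column heights now [4 5 5 3 0], max=5
Drop 6: J rot1 at col 2 lands with bottom-row=5; cleared 0 line(s) (total 1); column heights now [4 5 8 8 0], max=8

Answer: 4 5 8 8 0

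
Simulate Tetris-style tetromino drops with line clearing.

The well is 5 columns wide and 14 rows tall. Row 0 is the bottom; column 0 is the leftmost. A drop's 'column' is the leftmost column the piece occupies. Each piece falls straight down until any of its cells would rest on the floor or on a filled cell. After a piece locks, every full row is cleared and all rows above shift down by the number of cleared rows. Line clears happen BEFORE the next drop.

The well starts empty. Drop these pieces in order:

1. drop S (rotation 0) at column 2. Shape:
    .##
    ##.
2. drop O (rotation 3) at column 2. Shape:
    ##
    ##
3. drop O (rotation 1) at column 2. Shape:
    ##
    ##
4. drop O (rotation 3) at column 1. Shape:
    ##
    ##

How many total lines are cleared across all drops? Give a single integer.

Answer: 0

Derivation:
Drop 1: S rot0 at col 2 lands with bottom-row=0; cleared 0 line(s) (total 0); column heights now [0 0 1 2 2], max=2
Drop 2: O rot3 at col 2 lands with bottom-row=2; cleared 0 line(s) (total 0); column heights now [0 0 4 4 2], max=4
Drop 3: O rot1 at col 2 lands with bottom-row=4; cleared 0 line(s) (total 0); column heights now [0 0 6 6 2], max=6
Drop 4: O rot3 at col 1 lands with bottom-row=6; cleared 0 line(s) (total 0); column heights now [0 8 8 6 2], max=8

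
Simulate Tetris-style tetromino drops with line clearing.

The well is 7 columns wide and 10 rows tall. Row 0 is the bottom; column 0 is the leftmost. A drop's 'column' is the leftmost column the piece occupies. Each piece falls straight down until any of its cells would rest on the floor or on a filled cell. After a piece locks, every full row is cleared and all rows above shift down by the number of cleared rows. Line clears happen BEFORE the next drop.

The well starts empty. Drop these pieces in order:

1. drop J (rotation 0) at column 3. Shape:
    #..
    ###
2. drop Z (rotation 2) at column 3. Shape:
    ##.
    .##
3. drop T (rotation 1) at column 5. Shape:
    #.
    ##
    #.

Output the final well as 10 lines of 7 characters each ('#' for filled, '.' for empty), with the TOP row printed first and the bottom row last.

Drop 1: J rot0 at col 3 lands with bottom-row=0; cleared 0 line(s) (total 0); column heights now [0 0 0 2 1 1 0], max=2
Drop 2: Z rot2 at col 3 lands with bottom-row=1; cleared 0 line(s) (total 0); column heights now [0 0 0 3 3 2 0], max=3
Drop 3: T rot1 at col 5 lands with bottom-row=2; cleared 0 line(s) (total 0); column heights now [0 0 0 3 3 5 4], max=5

Answer: .......
.......
.......
.......
.......
.....#.
.....##
...###.
...###.
...###.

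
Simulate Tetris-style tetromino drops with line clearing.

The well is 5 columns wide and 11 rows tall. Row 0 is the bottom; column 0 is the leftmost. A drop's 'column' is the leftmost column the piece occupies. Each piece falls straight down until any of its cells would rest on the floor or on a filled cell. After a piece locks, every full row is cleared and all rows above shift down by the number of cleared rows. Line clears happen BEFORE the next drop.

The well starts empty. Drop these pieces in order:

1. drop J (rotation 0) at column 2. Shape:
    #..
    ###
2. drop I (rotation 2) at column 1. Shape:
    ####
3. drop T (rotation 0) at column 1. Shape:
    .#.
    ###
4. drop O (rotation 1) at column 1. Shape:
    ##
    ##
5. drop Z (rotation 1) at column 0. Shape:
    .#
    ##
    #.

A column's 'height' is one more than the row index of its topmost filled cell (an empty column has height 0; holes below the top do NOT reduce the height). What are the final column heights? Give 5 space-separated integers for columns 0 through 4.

Answer: 8 9 7 4 3

Derivation:
Drop 1: J rot0 at col 2 lands with bottom-row=0; cleared 0 line(s) (total 0); column heights now [0 0 2 1 1], max=2
Drop 2: I rot2 at col 1 lands with bottom-row=2; cleared 0 line(s) (total 0); column heights now [0 3 3 3 3], max=3
Drop 3: T rot0 at col 1 lands with bottom-row=3; cleared 0 line(s) (total 0); column heights now [0 4 5 4 3], max=5
Drop 4: O rot1 at col 1 lands with bottom-row=5; cleared 0 line(s) (total 0); column heights now [0 7 7 4 3], max=7
Drop 5: Z rot1 at col 0 lands with bottom-row=6; cleared 0 line(s) (total 0); column heights now [8 9 7 4 3], max=9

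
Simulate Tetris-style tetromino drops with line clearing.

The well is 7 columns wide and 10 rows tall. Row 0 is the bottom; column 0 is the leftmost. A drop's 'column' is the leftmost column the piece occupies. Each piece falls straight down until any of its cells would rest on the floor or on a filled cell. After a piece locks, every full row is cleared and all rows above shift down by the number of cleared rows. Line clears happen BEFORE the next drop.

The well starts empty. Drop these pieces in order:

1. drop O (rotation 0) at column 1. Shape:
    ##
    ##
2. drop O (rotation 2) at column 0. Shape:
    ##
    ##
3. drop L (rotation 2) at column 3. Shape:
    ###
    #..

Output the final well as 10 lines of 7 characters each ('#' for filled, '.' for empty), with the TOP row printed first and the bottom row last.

Drop 1: O rot0 at col 1 lands with bottom-row=0; cleared 0 line(s) (total 0); column heights now [0 2 2 0 0 0 0], max=2
Drop 2: O rot2 at col 0 lands with bottom-row=2; cleared 0 line(s) (total 0); column heights now [4 4 2 0 0 0 0], max=4
Drop 3: L rot2 at col 3 lands with bottom-row=0; cleared 0 line(s) (total 0); column heights now [4 4 2 2 2 2 0], max=4

Answer: .......
.......
.......
.......
.......
.......
##.....
##.....
.#####.
.###...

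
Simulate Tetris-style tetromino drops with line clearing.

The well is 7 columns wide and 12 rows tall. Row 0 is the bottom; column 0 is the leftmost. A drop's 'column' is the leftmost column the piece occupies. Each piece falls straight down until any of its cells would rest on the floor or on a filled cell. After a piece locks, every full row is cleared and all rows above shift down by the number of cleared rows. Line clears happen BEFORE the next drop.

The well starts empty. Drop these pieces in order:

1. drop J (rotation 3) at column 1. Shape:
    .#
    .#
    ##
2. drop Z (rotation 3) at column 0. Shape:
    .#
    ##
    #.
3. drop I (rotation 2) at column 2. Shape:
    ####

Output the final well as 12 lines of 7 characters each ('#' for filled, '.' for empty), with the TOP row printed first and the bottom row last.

Drop 1: J rot3 at col 1 lands with bottom-row=0; cleared 0 line(s) (total 0); column heights now [0 1 3 0 0 0 0], max=3
Drop 2: Z rot3 at col 0 lands with bottom-row=0; cleared 0 line(s) (total 0); column heights now [2 3 3 0 0 0 0], max=3
Drop 3: I rot2 at col 2 lands with bottom-row=3; cleared 0 line(s) (total 0); column heights now [2 3 4 4 4 4 0], max=4

Answer: .......
.......
.......
.......
.......
.......
.......
.......
..####.
.##....
###....
###....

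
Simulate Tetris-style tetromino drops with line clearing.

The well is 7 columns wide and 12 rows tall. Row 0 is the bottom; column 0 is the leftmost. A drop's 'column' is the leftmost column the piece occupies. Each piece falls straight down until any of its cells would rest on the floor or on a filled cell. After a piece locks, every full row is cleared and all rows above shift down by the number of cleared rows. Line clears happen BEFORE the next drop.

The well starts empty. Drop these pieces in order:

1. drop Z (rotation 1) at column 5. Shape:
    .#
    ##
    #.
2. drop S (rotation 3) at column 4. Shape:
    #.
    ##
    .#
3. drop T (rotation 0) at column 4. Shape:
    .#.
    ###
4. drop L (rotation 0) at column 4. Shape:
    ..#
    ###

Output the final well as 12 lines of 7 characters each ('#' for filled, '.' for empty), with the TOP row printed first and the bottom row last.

Drop 1: Z rot1 at col 5 lands with bottom-row=0; cleared 0 line(s) (total 0); column heights now [0 0 0 0 0 2 3], max=3
Drop 2: S rot3 at col 4 lands with bottom-row=2; cleared 0 line(s) (total 0); column heights now [0 0 0 0 5 4 3], max=5
Drop 3: T rot0 at col 4 lands with bottom-row=5; cleared 0 line(s) (total 0); column heights now [0 0 0 0 6 7 6], max=7
Drop 4: L rot0 at col 4 lands with bottom-row=7; cleared 0 line(s) (total 0); column heights now [0 0 0 0 8 8 9], max=9

Answer: .......
.......
.......
......#
....###
.....#.
....###
....#..
....##.
.....##
.....##
.....#.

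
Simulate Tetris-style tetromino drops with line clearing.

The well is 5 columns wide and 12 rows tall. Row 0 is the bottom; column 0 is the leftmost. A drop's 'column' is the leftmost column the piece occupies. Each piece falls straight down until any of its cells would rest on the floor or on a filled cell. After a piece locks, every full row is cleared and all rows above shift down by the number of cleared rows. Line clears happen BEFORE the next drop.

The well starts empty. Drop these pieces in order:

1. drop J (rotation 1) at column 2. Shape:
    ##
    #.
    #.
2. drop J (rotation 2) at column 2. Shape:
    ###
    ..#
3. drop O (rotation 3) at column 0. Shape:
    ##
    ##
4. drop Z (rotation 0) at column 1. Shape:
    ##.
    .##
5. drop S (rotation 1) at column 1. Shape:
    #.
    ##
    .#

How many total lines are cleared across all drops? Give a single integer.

Answer: 0

Derivation:
Drop 1: J rot1 at col 2 lands with bottom-row=0; cleared 0 line(s) (total 0); column heights now [0 0 3 3 0], max=3
Drop 2: J rot2 at col 2 lands with bottom-row=2; cleared 0 line(s) (total 0); column heights now [0 0 4 4 4], max=4
Drop 3: O rot3 at col 0 lands with bottom-row=0; cleared 0 line(s) (total 0); column heights now [2 2 4 4 4], max=4
Drop 4: Z rot0 at col 1 lands with bottom-row=4; cleared 0 line(s) (total 0); column heights now [2 6 6 5 4], max=6
Drop 5: S rot1 at col 1 lands with bottom-row=6; cleared 0 line(s) (total 0); column heights now [2 9 8 5 4], max=9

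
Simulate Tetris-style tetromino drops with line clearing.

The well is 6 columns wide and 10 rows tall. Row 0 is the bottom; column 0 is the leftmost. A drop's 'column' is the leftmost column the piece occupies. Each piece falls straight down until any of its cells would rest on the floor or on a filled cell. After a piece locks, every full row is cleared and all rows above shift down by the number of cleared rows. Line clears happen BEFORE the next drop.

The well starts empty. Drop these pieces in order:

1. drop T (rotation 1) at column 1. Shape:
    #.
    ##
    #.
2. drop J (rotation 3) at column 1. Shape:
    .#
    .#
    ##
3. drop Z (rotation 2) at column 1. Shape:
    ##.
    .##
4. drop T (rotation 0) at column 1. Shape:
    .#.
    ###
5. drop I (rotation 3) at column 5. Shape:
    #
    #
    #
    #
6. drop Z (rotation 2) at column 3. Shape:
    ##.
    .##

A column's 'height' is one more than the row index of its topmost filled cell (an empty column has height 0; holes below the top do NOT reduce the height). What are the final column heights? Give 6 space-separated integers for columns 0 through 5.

Answer: 0 9 10 10 10 9

Derivation:
Drop 1: T rot1 at col 1 lands with bottom-row=0; cleared 0 line(s) (total 0); column heights now [0 3 2 0 0 0], max=3
Drop 2: J rot3 at col 1 lands with bottom-row=3; cleared 0 line(s) (total 0); column heights now [0 4 6 0 0 0], max=6
Drop 3: Z rot2 at col 1 lands with bottom-row=6; cleared 0 line(s) (total 0); column heights now [0 8 8 7 0 0], max=8
Drop 4: T rot0 at col 1 lands with bottom-row=8; cleared 0 line(s) (total 0); column heights now [0 9 10 9 0 0], max=10
Drop 5: I rot3 at col 5 lands with bottom-row=0; cleared 0 line(s) (total 0); column heights now [0 9 10 9 0 4], max=10
Drop 6: Z rot2 at col 3 lands with bottom-row=8; cleared 0 line(s) (total 0); column heights now [0 9 10 10 10 9], max=10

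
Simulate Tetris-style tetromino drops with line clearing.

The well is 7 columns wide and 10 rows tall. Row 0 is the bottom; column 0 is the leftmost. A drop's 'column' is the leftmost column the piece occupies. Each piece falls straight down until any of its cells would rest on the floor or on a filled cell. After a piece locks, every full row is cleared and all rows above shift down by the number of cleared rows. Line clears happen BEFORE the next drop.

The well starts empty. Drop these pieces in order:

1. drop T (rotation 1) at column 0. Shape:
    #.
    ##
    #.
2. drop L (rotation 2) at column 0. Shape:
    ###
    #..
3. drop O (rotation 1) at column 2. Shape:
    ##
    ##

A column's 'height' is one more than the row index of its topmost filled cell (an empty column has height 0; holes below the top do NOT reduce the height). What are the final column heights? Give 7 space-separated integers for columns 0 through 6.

Drop 1: T rot1 at col 0 lands with bottom-row=0; cleared 0 line(s) (total 0); column heights now [3 2 0 0 0 0 0], max=3
Drop 2: L rot2 at col 0 lands with bottom-row=3; cleared 0 line(s) (total 0); column heights now [5 5 5 0 0 0 0], max=5
Drop 3: O rot1 at col 2 lands with bottom-row=5; cleared 0 line(s) (total 0); column heights now [5 5 7 7 0 0 0], max=7

Answer: 5 5 7 7 0 0 0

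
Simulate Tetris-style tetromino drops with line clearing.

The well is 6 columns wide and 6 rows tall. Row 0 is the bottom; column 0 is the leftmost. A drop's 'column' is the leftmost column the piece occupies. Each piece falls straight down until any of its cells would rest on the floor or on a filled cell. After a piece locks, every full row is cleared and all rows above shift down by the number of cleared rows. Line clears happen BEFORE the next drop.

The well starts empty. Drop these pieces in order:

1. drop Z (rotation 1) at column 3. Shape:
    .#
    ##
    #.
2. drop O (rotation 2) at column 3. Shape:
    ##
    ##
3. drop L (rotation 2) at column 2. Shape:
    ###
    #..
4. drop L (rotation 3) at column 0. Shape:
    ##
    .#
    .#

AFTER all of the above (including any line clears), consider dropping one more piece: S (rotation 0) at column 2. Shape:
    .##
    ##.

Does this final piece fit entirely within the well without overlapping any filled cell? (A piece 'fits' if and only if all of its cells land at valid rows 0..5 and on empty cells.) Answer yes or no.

Answer: no

Derivation:
Drop 1: Z rot1 at col 3 lands with bottom-row=0; cleared 0 line(s) (total 0); column heights now [0 0 0 2 3 0], max=3
Drop 2: O rot2 at col 3 lands with bottom-row=3; cleared 0 line(s) (total 0); column heights now [0 0 0 5 5 0], max=5
Drop 3: L rot2 at col 2 lands with bottom-row=4; cleared 0 line(s) (total 0); column heights now [0 0 6 6 6 0], max=6
Drop 4: L rot3 at col 0 lands with bottom-row=0; cleared 0 line(s) (total 0); column heights now [3 3 6 6 6 0], max=6
Test piece S rot0 at col 2 (width 3): heights before test = [3 3 6 6 6 0]; fits = False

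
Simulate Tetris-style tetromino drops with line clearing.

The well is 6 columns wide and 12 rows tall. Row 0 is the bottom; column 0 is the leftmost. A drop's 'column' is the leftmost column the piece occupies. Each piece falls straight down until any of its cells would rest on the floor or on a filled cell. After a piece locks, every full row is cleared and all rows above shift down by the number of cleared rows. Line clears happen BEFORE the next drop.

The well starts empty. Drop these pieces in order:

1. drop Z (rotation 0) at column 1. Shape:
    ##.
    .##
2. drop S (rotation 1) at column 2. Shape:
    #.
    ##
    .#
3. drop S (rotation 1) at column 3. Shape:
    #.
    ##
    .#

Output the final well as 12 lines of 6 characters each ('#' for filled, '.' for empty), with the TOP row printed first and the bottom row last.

Answer: ......
......
......
......
......
......
......
...#..
..###.
..###.
.###..
..##..

Derivation:
Drop 1: Z rot0 at col 1 lands with bottom-row=0; cleared 0 line(s) (total 0); column heights now [0 2 2 1 0 0], max=2
Drop 2: S rot1 at col 2 lands with bottom-row=1; cleared 0 line(s) (total 0); column heights now [0 2 4 3 0 0], max=4
Drop 3: S rot1 at col 3 lands with bottom-row=2; cleared 0 line(s) (total 0); column heights now [0 2 4 5 4 0], max=5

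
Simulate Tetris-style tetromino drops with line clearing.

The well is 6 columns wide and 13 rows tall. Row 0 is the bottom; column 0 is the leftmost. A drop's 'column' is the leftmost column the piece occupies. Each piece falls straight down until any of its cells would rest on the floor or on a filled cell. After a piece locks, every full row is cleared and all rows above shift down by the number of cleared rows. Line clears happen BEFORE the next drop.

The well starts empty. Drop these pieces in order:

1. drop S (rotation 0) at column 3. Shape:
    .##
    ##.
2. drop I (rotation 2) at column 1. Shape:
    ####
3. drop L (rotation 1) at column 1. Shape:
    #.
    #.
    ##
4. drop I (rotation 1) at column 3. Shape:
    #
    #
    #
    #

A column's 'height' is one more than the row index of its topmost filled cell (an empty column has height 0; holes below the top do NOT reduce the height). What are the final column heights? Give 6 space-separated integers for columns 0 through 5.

Drop 1: S rot0 at col 3 lands with bottom-row=0; cleared 0 line(s) (total 0); column heights now [0 0 0 1 2 2], max=2
Drop 2: I rot2 at col 1 lands with bottom-row=2; cleared 0 line(s) (total 0); column heights now [0 3 3 3 3 2], max=3
Drop 3: L rot1 at col 1 lands with bottom-row=3; cleared 0 line(s) (total 0); column heights now [0 6 4 3 3 2], max=6
Drop 4: I rot1 at col 3 lands with bottom-row=3; cleared 0 line(s) (total 0); column heights now [0 6 4 7 3 2], max=7

Answer: 0 6 4 7 3 2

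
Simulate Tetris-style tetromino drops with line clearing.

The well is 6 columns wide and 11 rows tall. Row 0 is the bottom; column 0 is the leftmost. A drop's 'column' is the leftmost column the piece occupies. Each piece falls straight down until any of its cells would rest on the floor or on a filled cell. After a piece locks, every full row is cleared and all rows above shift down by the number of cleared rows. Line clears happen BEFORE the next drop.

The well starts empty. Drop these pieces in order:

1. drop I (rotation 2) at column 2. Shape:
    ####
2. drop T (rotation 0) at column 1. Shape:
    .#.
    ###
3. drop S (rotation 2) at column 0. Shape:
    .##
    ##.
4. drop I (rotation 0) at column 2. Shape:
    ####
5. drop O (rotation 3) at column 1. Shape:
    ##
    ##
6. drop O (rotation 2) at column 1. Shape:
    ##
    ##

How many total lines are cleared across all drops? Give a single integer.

Answer: 0

Derivation:
Drop 1: I rot2 at col 2 lands with bottom-row=0; cleared 0 line(s) (total 0); column heights now [0 0 1 1 1 1], max=1
Drop 2: T rot0 at col 1 lands with bottom-row=1; cleared 0 line(s) (total 0); column heights now [0 2 3 2 1 1], max=3
Drop 3: S rot2 at col 0 lands with bottom-row=2; cleared 0 line(s) (total 0); column heights now [3 4 4 2 1 1], max=4
Drop 4: I rot0 at col 2 lands with bottom-row=4; cleared 0 line(s) (total 0); column heights now [3 4 5 5 5 5], max=5
Drop 5: O rot3 at col 1 lands with bottom-row=5; cleared 0 line(s) (total 0); column heights now [3 7 7 5 5 5], max=7
Drop 6: O rot2 at col 1 lands with bottom-row=7; cleared 0 line(s) (total 0); column heights now [3 9 9 5 5 5], max=9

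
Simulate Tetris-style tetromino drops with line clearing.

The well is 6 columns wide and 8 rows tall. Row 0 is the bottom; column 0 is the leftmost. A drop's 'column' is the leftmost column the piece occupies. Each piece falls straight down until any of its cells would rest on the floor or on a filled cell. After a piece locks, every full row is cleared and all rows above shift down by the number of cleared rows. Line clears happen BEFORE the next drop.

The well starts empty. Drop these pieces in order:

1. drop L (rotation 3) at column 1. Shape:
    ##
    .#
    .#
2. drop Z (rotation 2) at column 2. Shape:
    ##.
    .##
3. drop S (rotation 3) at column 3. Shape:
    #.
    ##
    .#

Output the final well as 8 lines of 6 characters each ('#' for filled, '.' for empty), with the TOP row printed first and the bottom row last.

Drop 1: L rot3 at col 1 lands with bottom-row=0; cleared 0 line(s) (total 0); column heights now [0 3 3 0 0 0], max=3
Drop 2: Z rot2 at col 2 lands with bottom-row=2; cleared 0 line(s) (total 0); column heights now [0 3 4 4 3 0], max=4
Drop 3: S rot3 at col 3 lands with bottom-row=3; cleared 0 line(s) (total 0); column heights now [0 3 4 6 5 0], max=6

Answer: ......
......
...#..
...##.
..###.
.####.
..#...
..#...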